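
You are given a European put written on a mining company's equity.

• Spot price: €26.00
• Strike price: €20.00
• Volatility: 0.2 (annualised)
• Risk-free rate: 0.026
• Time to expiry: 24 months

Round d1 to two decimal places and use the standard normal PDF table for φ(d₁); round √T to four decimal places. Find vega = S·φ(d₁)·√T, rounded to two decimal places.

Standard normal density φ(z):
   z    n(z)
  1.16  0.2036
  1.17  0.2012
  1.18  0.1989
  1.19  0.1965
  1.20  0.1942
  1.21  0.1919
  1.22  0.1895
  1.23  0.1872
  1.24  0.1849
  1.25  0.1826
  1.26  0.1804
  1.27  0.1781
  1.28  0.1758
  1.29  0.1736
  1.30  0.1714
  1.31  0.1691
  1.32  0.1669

σ√T = 0.2·√2 = 0.2828
ln(S/K) + (r + σ²/2)T = ln(26/20) + (0.026 + 0.2²/2)·2 = 0.2624 + 0.0920 = 0.3544
d₁ = 0.3544 / 0.2828 = 1.2529 which rounds to 1.25
√T = √2 = 1.4142
φ(d₁) = φ(1.25) = 0.1826
vega = S·φ(d₁)·√T = 26·0.1826·1.4142 = 6.7141

6.71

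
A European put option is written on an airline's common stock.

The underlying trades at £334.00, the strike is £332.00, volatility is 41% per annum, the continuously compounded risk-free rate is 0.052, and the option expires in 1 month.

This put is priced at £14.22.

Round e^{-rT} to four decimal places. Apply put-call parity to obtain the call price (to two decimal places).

£17.65

exp(−rT) = exp(−0.052·0.08333) = 0.9957
Put-call parity: C − P = S − K·e^(−rT) = 334 − 332·0.9957 = 334 − 330.5724 = 3.4276
C = P + (C − P) = 14.22 + (3.4276) = 17.6476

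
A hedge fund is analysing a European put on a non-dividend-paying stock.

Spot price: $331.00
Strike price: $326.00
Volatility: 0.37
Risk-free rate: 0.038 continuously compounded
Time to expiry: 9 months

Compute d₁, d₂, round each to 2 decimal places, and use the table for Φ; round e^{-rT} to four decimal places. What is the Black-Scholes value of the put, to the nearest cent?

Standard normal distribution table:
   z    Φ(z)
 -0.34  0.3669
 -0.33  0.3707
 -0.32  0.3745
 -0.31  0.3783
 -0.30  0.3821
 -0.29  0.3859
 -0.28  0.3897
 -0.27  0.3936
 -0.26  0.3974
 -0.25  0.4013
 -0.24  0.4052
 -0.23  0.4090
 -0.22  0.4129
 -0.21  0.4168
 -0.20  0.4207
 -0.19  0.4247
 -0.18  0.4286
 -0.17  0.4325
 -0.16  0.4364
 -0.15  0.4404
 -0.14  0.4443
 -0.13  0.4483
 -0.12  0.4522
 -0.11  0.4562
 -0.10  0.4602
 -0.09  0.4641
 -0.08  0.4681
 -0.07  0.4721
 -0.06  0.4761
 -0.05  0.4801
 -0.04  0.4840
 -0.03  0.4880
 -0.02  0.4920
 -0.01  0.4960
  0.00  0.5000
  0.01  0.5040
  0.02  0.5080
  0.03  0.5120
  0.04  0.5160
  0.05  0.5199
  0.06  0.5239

σ√T = 0.37 × 0.8660 = 0.3204
d₁ = [ln(331/326) + (0.038 + ½·0.37²)·0.75] / (σ√T) = (0.0152 + 0.0798) / 0.3204 = 0.2967 ≈ 0.30
d₂ = 0.2967 − 0.3204 = -0.0238 ≈ -0.02
e^(−rT) = e^(−0.038·0.75) = 0.9719
P = 326·0.9719·N(0.02) − 331·N(-0.30) = 326·0.9719·0.5080 − 331·0.3821 = 160.9544 − 126.4751 = 34.4793

$34.48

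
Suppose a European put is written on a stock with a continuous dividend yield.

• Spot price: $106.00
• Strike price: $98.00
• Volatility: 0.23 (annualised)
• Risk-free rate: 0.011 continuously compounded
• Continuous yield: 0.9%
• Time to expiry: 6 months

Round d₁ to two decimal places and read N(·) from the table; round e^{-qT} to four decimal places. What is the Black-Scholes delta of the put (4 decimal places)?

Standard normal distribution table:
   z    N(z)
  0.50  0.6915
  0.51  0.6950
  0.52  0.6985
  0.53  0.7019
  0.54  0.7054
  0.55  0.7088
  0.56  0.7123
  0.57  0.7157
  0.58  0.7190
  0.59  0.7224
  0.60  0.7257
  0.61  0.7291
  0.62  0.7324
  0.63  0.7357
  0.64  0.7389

σ√T = 0.23·√0.5 = 0.1626
ln(S/K) + (r − q + σ²/2)T = ln(106/98) + (0.011 − 0.009 + 0.23²/2)·0.5 = 0.0785 + 0.0142 = 0.0927
d₁ = 0.0927 / 0.1626 = 0.5700 ≈ 0.57
N(d₁) = N(0.57) = 0.7157
Δ_put = exp(−qT)·(N(d₁) − 1) = 0.9955·(0.7157 − 1) = -0.2830

-0.2830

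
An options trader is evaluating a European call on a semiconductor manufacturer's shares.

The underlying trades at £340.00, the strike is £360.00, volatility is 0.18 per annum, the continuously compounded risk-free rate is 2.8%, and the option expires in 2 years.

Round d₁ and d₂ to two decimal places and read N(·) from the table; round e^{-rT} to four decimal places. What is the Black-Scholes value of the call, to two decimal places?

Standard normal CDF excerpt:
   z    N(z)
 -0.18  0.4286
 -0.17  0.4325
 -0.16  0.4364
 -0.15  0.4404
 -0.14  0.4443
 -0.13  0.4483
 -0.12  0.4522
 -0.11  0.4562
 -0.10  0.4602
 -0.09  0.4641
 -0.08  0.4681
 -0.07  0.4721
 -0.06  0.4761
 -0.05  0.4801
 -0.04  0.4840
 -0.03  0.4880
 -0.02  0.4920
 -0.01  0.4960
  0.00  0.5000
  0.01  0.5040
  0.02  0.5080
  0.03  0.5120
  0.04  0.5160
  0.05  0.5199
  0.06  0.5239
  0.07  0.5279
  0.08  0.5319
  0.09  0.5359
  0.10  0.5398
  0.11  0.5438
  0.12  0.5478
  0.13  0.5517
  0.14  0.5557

σ√T = 0.18 × 1.4142 = 0.2546
ln(S/K) + (r + σ²/2)T = ln(340/360) + (0.028 + 0.18²/2)·2 = -0.0572 + 0.0884 = 0.0312
d₁ = 0.0312 / 0.2546 = 0.1227 which rounds to 0.12
d₂ = d₁ − σ√T = 0.1227 − 0.2546 = -0.1318 which rounds to -0.13
exp(−rT) = exp(−0.028·2) = 0.9455
N(d₁) = N(0.12) = 0.5478;  N(d₂) = N(-0.13) = 0.4483
C = 340·0.5478 − 360·0.9455·0.4483 = 186.2520 − 152.5924 = 33.6596

£33.66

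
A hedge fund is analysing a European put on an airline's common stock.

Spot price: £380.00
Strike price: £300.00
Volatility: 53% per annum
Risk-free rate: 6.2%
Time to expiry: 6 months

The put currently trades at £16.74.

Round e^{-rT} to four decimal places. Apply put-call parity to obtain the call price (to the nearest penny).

£105.89

exp(−rT) = exp(−0.062·0.5) = 0.9695
Put-call parity: C − P = S − K·e^(−rT) = 380 − 300·0.9695 = 380 − 290.8500 = 89.1500
C = P + (C − P) = 16.74 + (89.1500) = 105.8900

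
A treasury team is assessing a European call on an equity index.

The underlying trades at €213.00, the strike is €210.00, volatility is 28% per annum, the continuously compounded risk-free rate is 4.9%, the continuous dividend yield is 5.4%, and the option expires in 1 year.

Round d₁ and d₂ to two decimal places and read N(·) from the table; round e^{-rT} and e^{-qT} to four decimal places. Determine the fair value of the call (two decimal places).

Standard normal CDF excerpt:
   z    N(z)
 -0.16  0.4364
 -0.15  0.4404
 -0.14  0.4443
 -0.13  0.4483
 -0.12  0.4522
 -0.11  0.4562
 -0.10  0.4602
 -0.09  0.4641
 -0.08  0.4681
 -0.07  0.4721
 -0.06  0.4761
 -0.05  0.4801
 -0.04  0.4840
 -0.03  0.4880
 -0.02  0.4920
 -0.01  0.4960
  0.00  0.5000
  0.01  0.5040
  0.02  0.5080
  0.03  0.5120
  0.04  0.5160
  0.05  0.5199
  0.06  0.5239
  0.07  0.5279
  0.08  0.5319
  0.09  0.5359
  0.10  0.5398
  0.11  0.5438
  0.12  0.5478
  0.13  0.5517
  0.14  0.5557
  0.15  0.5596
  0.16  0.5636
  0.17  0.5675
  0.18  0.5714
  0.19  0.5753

T = 1;  σ√T = 0.2800
d₁ = [ln(213/210) + (0.049 − 0.054 + 0.28²/2)·1] / 0.2800 = [0.0142 + 0.0342] / 0.2800 = 0.1728 which rounds to 0.17
d₂ = d₁ − σ√T = 0.1728 − 0.2800 = -0.1072 which rounds to -0.11
exp(−qT) = exp(−0.054·1) = 0.9474;  exp(−rT) = exp(−0.049·1) = 0.9522
N(d₁) = N(0.17) = 0.5675;  N(d₂) = N(-0.11) = 0.4562
C = 213·0.9474·0.5675 − 210·0.9522·0.4562 = 114.5193 − 91.2227 = 23.2967

€23.30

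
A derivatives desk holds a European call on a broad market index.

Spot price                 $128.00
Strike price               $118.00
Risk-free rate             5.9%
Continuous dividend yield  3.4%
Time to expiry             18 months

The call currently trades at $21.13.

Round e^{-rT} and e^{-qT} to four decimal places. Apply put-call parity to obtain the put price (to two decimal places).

$7.50

e^(−qT) = e^(−0.034·1.5) = 0.9503;  e^(−rT) = e^(−0.059·1.5) = 0.9153
Put-call parity: C − P = S·e^(−qT) − K·e^(−rT) = 128·0.9503 − 118·0.9153 = 121.6384 − 108.0054 = 13.6330
P = C − (C − P) = 21.13 − (13.6330) = 7.4970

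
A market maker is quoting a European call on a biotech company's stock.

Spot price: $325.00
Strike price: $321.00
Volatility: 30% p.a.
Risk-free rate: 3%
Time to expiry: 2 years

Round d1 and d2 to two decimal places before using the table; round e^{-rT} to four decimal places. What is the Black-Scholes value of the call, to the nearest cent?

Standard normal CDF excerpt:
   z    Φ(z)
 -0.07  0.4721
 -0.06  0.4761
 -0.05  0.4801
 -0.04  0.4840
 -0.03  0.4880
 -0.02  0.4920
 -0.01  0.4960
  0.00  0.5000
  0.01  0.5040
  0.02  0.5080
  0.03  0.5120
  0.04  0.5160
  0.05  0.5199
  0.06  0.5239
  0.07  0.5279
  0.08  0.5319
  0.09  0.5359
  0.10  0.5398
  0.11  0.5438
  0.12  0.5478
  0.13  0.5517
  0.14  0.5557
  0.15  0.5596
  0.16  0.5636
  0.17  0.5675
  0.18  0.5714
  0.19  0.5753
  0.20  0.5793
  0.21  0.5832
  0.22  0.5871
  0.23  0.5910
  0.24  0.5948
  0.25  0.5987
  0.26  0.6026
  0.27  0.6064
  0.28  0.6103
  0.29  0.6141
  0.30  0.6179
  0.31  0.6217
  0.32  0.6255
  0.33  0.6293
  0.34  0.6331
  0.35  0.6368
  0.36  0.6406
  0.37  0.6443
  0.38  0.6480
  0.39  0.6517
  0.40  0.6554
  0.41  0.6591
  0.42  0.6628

$64.28

T = 2;  σ√T = 0.4243
d₁ = [ln(325/321) + (0.03 + 0.3²/2)·2] / 0.4243 = [0.0124 + 0.1500] / 0.4243 = 0.3827 which rounds to 0.38
d₂ = d₁ − σ√T = 0.3827 − 0.4243 = -0.0415 which rounds to -0.04
e^(−rT) = e^(−0.03·2) = 0.9418
N(d₁) = N(0.38) = 0.6480;  N(d₂) = N(-0.04) = 0.4840
C = 325·0.6480 − 321·0.9418·0.4840 = 210.6000 − 146.3218 = 64.2782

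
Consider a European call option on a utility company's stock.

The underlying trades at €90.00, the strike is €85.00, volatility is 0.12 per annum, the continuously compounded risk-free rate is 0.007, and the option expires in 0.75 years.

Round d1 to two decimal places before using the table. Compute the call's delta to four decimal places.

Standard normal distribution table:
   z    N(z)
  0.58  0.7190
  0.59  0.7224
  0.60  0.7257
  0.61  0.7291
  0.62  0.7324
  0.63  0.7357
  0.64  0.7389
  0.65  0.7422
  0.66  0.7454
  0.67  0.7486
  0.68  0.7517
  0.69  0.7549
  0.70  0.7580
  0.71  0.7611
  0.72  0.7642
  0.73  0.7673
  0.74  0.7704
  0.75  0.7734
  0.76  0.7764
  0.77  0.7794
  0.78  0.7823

T = 0.75;  σ√T = 0.1039
ln(S/K) + (r + σ²/2)T = ln(90/85) + (0.007 + 0.12²/2)·0.75 = 0.0572 + 0.0106 = 0.0678
d₁ = 0.0678 / 0.1039 = 0.6525 which rounds to 0.65
N(d₁) = N(0.65) = 0.7422
Δ_call = N(d₁) = 0.7422

0.7422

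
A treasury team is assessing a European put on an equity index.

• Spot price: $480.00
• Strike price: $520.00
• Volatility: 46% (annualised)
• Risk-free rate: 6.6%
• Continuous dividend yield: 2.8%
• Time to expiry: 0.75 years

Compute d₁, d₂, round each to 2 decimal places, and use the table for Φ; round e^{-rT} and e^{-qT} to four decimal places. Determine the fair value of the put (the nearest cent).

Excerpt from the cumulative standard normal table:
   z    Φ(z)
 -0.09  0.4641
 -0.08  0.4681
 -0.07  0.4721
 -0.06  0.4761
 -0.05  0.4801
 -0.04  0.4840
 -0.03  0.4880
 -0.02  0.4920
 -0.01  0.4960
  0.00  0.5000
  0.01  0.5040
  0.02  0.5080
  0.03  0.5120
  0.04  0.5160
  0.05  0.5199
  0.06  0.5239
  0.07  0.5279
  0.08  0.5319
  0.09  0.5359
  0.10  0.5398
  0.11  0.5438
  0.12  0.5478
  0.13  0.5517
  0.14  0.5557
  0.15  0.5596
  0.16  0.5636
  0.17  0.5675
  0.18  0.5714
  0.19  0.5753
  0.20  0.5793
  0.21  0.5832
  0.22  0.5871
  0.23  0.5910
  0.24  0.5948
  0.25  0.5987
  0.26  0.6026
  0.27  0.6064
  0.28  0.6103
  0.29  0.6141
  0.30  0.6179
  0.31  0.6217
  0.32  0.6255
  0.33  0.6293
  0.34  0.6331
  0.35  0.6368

$89.54

T = 0.75;  σ√T = 0.3984
d₁ = [ln(480/520) + (0.066 − 0.028 + ½·0.46²)·0.75] / (σ√T) = (-0.0800 + 0.1079) / 0.3984 = 0.0698 ⇒ 0.07
d₂ = 0.0698 − 0.3984 = -0.3286 ⇒ -0.33
exp(−qT) = exp(−0.028·0.75) = 0.9792;  exp(−rT) = exp(−0.066·0.75) = 0.9517
P = 520·0.9517·N(0.33) − 480·0.9792·N(-0.07) = 520·0.9517·0.6293 − 480·0.9792·0.4721 = 311.4305 − 221.8946 = 89.5359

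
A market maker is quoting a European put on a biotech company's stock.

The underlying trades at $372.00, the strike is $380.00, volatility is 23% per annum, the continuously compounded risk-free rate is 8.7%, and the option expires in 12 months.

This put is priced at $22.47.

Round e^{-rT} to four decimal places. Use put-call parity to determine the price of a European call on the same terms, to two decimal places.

$46.12

e^(−rT) = e^(−0.087·1) = 0.9167
Put-call parity: C − P = S − K·e^(−rT) = 372 − 380·0.9167 = 372 − 348.3460 = 23.6540
C = P + (C − P) = 22.47 + (23.6540) = 46.1240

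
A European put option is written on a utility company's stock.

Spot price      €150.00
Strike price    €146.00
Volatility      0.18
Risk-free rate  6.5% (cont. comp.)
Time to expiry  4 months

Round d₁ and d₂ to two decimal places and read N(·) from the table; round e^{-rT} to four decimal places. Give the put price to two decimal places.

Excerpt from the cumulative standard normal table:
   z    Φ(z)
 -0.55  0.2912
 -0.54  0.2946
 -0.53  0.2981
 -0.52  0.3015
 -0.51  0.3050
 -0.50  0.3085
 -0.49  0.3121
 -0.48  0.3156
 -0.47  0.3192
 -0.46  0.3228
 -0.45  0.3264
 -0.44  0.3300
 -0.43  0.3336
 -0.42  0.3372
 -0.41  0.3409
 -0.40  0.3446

σ√T = 0.18 × 0.5774 = 0.1039
d₁ = [ln(150/146) + (0.065 + ½·0.18²)·0.3333] / (σ√T) = (0.0270 + 0.0271) / 0.1039 = 0.5205 ≈ 0.52
d₂ = 0.5205 − 0.1039 = 0.4166 ≈ 0.42
exp(−rT) = exp(−0.065·0.3333) = 0.9786
P = 146·0.9786·N(-0.42) − 150·N(-0.52) = 146·0.9786·0.3372 − 150·0.3015 = 48.1777 − 45.2250 = 2.9527

€2.95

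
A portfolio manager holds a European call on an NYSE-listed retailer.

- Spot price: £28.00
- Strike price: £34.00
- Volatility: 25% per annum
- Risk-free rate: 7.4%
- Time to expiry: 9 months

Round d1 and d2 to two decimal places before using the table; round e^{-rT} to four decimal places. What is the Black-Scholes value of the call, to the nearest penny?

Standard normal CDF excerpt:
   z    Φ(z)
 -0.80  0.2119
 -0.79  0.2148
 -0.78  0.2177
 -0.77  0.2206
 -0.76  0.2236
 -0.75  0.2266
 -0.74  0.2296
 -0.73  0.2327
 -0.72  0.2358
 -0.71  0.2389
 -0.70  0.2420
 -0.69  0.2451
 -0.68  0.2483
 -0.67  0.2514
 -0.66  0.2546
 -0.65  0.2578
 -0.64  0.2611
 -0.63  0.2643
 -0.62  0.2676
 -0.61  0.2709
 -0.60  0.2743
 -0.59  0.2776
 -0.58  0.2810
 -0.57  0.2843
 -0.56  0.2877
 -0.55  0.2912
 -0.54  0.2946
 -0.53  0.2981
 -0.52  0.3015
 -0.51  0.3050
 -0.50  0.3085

£1.06

T = 0.75;  σ√T = 0.2165
d₁ = [ln(28/34) + (0.074 + ½·0.25²)·0.75] / (σ√T) = (-0.1942 + 0.0789) / 0.2165 = -0.5322 ⇒ -0.53
d₂ = -0.5322 − 0.2165 = -0.7487 ⇒ -0.75
e^(−rT) = e^(−0.074·0.75) = 0.9460
N(d₁) = N(-0.53) = 0.2981;  N(d₂) = N(-0.75) = 0.2266
C = 28·0.2981 − 34·0.9460·0.2266 = 8.3468 − 7.2884 = 1.0584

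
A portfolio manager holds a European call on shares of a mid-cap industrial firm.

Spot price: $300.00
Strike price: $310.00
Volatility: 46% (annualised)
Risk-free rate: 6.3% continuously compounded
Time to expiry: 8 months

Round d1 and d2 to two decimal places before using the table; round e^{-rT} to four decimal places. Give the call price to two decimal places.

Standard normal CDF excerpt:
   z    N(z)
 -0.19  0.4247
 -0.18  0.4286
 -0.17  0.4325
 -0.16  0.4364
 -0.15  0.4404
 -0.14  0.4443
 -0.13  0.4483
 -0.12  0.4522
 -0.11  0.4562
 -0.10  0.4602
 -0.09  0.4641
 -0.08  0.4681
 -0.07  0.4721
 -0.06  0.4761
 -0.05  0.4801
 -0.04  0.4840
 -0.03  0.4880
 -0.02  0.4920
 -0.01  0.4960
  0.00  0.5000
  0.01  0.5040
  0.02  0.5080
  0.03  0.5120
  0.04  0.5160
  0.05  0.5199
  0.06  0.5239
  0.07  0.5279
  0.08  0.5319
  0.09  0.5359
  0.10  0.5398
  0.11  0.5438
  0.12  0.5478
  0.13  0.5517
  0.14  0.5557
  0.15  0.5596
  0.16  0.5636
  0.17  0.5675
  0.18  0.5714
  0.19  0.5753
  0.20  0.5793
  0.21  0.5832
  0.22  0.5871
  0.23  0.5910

$45.24

σ√T = 0.46·√0.6667 = 0.3756
ln(S/K) + (r + σ²/2)T = ln(300/310) + (0.063 + 0.46²/2)·0.6667 = -0.0328 + 0.1125 = 0.0797
d₁ = 0.0797 / 0.3756 = 0.2123 which rounds to 0.21
d₂ = d₁ − σ√T = 0.2123 − 0.3756 = -0.1633 which rounds to -0.16
e^(−rT) = e^(−0.063·0.6667) = 0.9589
C = 300·N(0.21) − 310·0.9589·N(-0.16) = 300·0.5832 − 310·0.9589·0.4364 = 174.9600 − 129.7238 = 45.2362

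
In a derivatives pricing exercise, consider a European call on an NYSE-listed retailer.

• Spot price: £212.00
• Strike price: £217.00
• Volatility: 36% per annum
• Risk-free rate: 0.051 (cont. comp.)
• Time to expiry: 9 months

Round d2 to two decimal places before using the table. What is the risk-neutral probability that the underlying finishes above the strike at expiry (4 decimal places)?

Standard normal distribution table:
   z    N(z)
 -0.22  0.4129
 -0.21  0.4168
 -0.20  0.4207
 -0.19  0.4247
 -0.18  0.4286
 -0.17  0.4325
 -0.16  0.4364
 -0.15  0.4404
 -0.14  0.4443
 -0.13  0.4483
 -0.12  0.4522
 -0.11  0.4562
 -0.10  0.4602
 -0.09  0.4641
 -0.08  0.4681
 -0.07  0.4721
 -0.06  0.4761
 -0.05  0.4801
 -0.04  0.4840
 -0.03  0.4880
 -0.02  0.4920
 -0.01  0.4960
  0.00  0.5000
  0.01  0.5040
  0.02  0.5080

0.4562

σ√T = 0.36 × 0.8660 = 0.3118
d₁ = [ln(212/217) + (0.051 + 0.36²/2)·0.75] / 0.3118 = [-0.0233 + 0.0868] / 0.3118 = 0.2038 ⇒ 0.20
d₂ = d₁ − σ√T = 0.2038 − 0.3118 = -0.1080 ⇒ -0.11
Risk-neutral Pr[S_T > K] = N(d₂) = N(-0.11) = 0.4562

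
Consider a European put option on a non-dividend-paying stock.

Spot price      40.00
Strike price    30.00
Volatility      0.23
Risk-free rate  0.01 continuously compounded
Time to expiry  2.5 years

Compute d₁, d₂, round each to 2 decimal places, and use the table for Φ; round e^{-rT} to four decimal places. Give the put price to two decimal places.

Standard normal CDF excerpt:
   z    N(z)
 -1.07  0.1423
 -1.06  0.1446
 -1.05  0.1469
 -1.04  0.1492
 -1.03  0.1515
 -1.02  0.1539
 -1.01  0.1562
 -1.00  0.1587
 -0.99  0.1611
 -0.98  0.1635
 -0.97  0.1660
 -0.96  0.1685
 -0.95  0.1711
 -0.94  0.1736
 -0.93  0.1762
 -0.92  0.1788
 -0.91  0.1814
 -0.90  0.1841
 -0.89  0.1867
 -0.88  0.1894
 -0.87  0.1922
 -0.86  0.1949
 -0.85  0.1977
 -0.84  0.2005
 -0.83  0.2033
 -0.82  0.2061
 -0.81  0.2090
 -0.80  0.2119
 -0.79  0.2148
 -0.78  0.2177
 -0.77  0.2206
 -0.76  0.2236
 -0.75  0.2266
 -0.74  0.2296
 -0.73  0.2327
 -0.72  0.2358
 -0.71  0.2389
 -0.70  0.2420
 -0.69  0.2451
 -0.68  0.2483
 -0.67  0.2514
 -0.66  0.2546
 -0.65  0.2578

σ√T = 0.23·√2.5 = 0.3637
d₁ = [ln(40/30) + (0.01 + 0.23²/2)·2.5] / 0.3637 = [0.2877 + 0.0911] / 0.3637 = 1.0416 which rounds to 1.04
d₂ = d₁ − σ√T = 1.0416 − 0.3637 = 0.6780 which rounds to 0.68
e^(−rT) = e^(−0.01·2.5) = 0.9753
P = 30·0.9753·N(-0.68) − 40·N(-1.04) = 30·0.9753·0.2483 − 40·0.1492 = 7.2650 − 5.9680 = 1.2970

1.30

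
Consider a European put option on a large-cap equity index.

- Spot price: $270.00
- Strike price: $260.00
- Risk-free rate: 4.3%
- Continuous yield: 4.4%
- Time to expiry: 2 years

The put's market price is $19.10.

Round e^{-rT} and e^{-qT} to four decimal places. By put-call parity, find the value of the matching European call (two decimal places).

$27.79

e^(−qT) = e^(−0.044·2) = 0.9158;  e^(−rT) = e^(−0.043·2) = 0.9176
Put-call parity: C − P = S·e^(−qT) − K·e^(−rT) = 270·0.9158 − 260·0.9176 = 247.2660 − 238.5760 = 8.6900
C = P + (C − P) = 19.10 + (8.6900) = 27.7900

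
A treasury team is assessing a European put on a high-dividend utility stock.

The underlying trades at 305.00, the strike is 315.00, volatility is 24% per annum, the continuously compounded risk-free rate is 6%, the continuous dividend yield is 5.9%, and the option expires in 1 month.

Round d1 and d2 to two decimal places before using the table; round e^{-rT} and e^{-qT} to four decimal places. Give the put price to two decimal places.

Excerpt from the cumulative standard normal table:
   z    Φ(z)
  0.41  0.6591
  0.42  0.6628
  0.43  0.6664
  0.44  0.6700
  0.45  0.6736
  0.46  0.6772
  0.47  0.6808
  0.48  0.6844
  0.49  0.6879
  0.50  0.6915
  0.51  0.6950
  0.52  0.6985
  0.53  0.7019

14.48

σ√T = 0.24 × 0.2887 = 0.0693
d₁ = [ln(305/315) + (0.06 − 0.059 + 0.24²/2)·0.08333] / 0.0693 = [-0.0323 + 0.0025] / 0.0693 = -0.4298 → -0.43
d₂ = d₁ − σ√T = -0.4298 − 0.0693 = -0.4991 → -0.50
e^(−qT) = e^(−0.059·0.08333) = 0.9951;  e^(−rT) = e^(−0.06·0.08333) = 0.9950
P = 315·0.9950·N(0.50) − 305·0.9951·N(0.43) = 315·0.9950·0.6915 − 305·0.9951·0.6664 = 216.7334 − 202.2561 = 14.4773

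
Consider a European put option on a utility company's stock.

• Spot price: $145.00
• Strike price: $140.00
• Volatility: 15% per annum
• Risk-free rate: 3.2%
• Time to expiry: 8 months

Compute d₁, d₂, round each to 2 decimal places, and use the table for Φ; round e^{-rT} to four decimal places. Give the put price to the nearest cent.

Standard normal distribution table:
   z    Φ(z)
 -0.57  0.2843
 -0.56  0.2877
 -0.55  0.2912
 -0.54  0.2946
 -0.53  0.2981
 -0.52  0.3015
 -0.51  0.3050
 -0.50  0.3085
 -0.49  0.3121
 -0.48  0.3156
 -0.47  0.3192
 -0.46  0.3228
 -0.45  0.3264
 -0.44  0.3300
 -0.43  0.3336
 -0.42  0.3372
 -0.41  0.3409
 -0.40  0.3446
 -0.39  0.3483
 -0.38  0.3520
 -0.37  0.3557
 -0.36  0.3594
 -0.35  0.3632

$3.51

σ√T = 0.15·√0.6667 = 0.1225
d₁ = [ln(145/140) + (0.032 + 0.15²/2)·0.6667] / 0.1225 = [0.0351 + 0.0288] / 0.1225 = 0.5219 ≈ 0.52
d₂ = d₁ − σ√T = 0.5219 − 0.1225 = 0.3995 ≈ 0.40
e^(−rT) = e^(−0.032·0.6667) = 0.9789
N(−d₂) = N(-0.40) = 0.3446;  N(−d₁) = N(-0.52) = 0.3015
P = 140·0.9789·0.3446 − 145·0.3015 = 47.2261 − 43.7175 = 3.5086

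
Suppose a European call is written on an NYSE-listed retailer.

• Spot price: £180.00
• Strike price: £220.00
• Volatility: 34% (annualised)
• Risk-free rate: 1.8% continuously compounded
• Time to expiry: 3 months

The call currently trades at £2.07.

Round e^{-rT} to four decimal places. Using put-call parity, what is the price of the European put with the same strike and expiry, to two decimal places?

£41.08

e^(−rT) = e^(−0.018·0.25) = 0.9955
Put-call parity: C − P = S − K·e^(−rT) = 180 − 220·0.9955 = 180 − 219.0100 = -39.0100
P = C − (C − P) = 2.07 − (-39.0100) = 41.0800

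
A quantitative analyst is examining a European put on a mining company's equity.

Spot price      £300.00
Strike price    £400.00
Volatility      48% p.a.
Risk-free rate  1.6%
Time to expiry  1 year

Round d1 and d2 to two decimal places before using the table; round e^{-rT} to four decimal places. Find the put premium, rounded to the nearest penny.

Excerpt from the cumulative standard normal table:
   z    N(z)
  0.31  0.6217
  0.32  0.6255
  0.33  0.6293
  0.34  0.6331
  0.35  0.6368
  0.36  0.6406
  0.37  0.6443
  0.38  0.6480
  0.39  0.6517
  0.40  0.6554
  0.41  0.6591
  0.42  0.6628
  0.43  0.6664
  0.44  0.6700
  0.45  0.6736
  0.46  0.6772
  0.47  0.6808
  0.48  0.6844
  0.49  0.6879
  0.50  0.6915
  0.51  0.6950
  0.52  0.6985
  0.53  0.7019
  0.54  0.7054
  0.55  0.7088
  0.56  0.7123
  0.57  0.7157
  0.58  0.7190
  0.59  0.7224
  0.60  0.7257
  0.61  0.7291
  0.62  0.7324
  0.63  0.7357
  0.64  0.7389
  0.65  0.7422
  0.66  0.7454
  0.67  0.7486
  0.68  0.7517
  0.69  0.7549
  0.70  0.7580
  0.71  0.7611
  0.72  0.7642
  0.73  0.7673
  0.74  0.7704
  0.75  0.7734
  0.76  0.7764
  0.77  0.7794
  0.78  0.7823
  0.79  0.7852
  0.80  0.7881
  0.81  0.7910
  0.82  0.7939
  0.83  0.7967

£122.58

σ√T = 0.48 × 1.0000 = 0.4800
ln(S/K) + (r + σ²/2)T = ln(300/400) + (0.016 + 0.48²/2)·1 = -0.2877 + 0.1312 = -0.1565
d₁ = -0.1565 / 0.4800 = -0.3260 which rounds to -0.33
d₂ = d₁ − σ√T = -0.3260 − 0.4800 = -0.8060 which rounds to -0.81
e^(−rT) = e^(−0.016·1) = 0.9841
P = 400·0.9841·N(0.81) − 300·N(0.33) = 400·0.9841·0.7910 − 300·0.6293 = 311.3692 − 188.7900 = 122.5792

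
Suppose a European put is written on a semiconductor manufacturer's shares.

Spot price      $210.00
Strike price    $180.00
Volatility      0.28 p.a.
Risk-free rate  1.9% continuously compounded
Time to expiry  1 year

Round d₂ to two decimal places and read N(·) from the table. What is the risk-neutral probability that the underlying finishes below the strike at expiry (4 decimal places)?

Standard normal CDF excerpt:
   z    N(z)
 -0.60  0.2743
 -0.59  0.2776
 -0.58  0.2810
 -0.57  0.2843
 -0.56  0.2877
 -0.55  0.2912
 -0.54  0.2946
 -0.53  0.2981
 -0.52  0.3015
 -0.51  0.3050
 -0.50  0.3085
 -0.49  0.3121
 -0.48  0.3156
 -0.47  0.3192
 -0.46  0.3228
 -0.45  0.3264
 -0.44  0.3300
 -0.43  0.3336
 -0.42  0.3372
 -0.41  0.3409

σ√T = 0.28·√1 = 0.2800
d₁ = [ln(210/180) + (0.019 + 0.28²/2)·1] / 0.2800 = [0.1542 + 0.0582] / 0.2800 = 0.7584 which rounds to 0.76
d₂ = d₁ − σ√T = 0.7584 − 0.2800 = 0.4784 which rounds to 0.48
Risk-neutral Pr[S_T < K] = N(−d₂) = N(-0.48) = 0.3156

0.3156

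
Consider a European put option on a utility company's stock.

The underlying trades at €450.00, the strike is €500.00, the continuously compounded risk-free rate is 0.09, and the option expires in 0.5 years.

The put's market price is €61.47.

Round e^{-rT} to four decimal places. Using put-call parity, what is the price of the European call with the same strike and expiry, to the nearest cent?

e^(−rT) = e^(−0.09·0.5) = 0.9560
Put-call parity: C − P = S − K·e^(−rT) = 450 − 500·0.9560 = 450 − 478.0000 = -28.0000
C = P + (C − P) = 61.47 + (-28.0000) = 33.4700

€33.47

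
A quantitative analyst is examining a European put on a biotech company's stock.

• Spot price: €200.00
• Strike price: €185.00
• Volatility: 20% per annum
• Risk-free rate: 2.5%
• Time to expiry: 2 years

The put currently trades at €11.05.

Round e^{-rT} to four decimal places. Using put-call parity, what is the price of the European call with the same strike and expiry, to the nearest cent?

€35.08

e^(−rT) = e^(−0.025·2) = 0.9512
Put-call parity: C − P = S − K·e^(−rT) = 200 − 185·0.9512 = 200 − 175.9720 = 24.0280
C = P + (C − P) = 11.05 + (24.0280) = 35.0780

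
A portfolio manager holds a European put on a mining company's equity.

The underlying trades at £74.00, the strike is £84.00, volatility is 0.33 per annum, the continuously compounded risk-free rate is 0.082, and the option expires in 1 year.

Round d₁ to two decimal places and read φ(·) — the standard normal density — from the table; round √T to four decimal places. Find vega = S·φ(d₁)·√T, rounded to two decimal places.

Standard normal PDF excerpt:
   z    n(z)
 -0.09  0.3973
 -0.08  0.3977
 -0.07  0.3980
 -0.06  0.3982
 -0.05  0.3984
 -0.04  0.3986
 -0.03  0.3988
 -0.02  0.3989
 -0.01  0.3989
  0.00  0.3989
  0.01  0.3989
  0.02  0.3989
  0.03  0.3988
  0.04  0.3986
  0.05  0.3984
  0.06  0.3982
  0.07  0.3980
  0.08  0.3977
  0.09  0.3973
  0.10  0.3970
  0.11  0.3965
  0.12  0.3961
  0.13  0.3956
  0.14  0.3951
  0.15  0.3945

29.51

σ√T = 0.33 × 1.0000 = 0.3300
d₁ = [ln(74/84) + (0.082 + ½·0.33²)·1] / (σ√T) = (-0.1268 + 0.1365) / 0.3300 = 0.0294 ≈ 0.03
√T = √1 = 1.0000
φ(d₁) = φ(0.03) = 0.3988
vega = S·φ(d₁)·√T = 74·0.3988·1.0000 = 29.5112
(Call and put vega coincide under Black-Scholes.)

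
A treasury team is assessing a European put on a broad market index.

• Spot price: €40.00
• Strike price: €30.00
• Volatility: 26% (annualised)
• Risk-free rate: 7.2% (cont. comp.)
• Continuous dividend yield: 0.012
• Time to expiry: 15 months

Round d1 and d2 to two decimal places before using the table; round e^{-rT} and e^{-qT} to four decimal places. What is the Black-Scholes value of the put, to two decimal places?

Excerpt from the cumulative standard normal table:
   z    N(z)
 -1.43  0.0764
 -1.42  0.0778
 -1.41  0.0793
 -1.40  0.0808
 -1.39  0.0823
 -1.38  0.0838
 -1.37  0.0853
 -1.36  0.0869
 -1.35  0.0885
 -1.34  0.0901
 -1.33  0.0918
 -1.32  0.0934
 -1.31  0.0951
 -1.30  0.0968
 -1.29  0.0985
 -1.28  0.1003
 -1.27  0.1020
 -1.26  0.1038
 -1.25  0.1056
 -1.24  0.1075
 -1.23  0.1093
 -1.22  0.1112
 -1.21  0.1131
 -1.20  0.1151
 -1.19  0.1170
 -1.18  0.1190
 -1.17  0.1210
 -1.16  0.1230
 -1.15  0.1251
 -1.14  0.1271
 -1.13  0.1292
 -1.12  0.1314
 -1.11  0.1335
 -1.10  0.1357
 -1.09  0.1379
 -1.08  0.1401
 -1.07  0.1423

T = 1.25;  σ√T = 0.2907
ln(S/K) + (r − q + σ²/2)T = ln(40/30) + (0.072 − 0.012 + 0.26²/2)·1.25 = 0.2877 + 0.1172 = 0.4049
d₁ = 0.4049 / 0.2907 = 1.3930 ⇒ 1.39
d₂ = d₁ − σ√T = 1.3930 − 0.2907 = 1.1023 ⇒ 1.10
exp(−qT) = exp(−0.012·1.25) = 0.9851;  exp(−rT) = exp(−0.072·1.25) = 0.9139
P = 30·0.9139·N(-1.10) − 40·0.9851·N(-1.39) = 30·0.9139·0.1357 − 40·0.9851·0.0823 = 3.7205 − 3.2429 = 0.4775

€0.48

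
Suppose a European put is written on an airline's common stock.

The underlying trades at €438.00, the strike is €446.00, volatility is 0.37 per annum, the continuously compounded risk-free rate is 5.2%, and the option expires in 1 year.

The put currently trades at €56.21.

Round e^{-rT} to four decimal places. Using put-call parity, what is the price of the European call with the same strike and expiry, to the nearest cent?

€70.82

e^(−rT) = e^(−0.052·1) = 0.9493
Put-call parity: C − P = S − K·e^(−rT) = 438 − 446·0.9493 = 438 − 423.3878 = 14.6122
C = P + (C − P) = 56.21 + (14.6122) = 70.8222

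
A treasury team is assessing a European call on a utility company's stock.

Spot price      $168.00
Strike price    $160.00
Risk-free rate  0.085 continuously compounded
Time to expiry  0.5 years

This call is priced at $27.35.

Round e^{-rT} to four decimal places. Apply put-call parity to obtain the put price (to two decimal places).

$12.69

exp(−rT) = exp(−0.085·0.5) = 0.9584
Put-call parity: C − P = S − K·e^(−rT) = 168 − 160·0.9584 = 168 − 153.3440 = 14.6560
P = C − (C − P) = 27.35 − (14.6560) = 12.6940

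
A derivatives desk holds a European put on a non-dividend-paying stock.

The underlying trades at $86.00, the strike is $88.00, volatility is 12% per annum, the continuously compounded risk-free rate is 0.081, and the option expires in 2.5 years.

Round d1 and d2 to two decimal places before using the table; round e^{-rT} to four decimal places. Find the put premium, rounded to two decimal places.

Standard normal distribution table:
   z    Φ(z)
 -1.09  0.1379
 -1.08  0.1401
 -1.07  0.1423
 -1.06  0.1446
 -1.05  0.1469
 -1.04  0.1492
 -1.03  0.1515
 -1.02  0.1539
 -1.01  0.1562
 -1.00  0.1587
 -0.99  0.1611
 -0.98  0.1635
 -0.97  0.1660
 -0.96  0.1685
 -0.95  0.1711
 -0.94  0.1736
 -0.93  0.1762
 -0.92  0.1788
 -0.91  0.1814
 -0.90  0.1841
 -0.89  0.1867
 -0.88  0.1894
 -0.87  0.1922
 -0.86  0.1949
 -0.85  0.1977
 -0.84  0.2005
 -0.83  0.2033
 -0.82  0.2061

σ√T = 0.12 × 1.5811 = 0.1897
ln(S/K) + (r + σ²/2)T = ln(86/88) + (0.081 + 0.12²/2)·2.5 = -0.0230 + 0.2205 = 0.1975
d₁ = 0.1975 / 0.1897 = 1.0410 ⇒ 1.04
d₂ = d₁ − σ√T = 1.0410 − 0.1897 = 0.8512 ⇒ 0.85
e^(−rT) = e^(−0.081·2.5) = 0.8167
N(−d₂) = N(-0.85) = 0.1977;  N(−d₁) = N(-1.04) = 0.1492
P = 88·0.8167·0.1977 − 86·0.1492 = 14.2086 − 12.8312 = 1.3774

$1.38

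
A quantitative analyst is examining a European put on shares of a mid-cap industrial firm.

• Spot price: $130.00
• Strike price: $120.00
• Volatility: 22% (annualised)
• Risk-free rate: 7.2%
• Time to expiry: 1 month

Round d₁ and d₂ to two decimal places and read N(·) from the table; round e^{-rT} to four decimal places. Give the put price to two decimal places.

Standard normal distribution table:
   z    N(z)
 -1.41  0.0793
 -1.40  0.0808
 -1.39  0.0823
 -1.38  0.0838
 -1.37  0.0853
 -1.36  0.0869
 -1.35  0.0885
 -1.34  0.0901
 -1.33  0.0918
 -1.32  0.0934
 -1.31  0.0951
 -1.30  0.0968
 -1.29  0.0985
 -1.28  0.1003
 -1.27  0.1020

$0.44

σ√T = 0.22·√0.08333 = 0.0635
d₁ = [ln(130/120) + (0.072 + 0.22²/2)·0.08333] / 0.0635 = [0.0800 + 0.0080] / 0.0635 = 1.3866 ⇒ 1.39
d₂ = d₁ − σ√T = 1.3866 − 0.0635 = 1.3231 ⇒ 1.32
exp(−rT) = exp(−0.072·0.08333) = 0.9940
P = 120·0.9940·N(-1.32) − 130·N(-1.39) = 120·0.9940·0.0934 − 130·0.0823 = 11.1408 − 10.6990 = 0.4418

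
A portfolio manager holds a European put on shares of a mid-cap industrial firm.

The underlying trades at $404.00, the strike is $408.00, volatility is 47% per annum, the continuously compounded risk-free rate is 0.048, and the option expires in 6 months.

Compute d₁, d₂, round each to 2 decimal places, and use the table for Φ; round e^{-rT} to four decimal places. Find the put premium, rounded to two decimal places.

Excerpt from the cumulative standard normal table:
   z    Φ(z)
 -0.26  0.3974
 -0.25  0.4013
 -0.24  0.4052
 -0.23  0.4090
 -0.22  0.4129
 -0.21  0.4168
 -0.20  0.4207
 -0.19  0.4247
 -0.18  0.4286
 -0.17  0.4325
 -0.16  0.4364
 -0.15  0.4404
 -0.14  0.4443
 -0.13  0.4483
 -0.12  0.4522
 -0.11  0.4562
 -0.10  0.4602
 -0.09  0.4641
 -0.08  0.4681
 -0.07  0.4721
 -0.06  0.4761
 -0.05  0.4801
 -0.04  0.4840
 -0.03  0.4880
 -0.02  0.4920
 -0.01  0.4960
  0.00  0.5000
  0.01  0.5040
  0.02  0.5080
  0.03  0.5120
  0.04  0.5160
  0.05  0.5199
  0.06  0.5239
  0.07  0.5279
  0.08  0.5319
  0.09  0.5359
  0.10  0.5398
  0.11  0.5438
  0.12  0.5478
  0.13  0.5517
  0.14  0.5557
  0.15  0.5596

σ√T = 0.47·√0.5 = 0.3323
d₁ = [ln(404/408) + (0.048 + 0.47²/2)·0.5] / 0.3323 = [-0.0099 + 0.0792] / 0.3323 = 0.2087 which rounds to 0.21
d₂ = d₁ − σ√T = 0.2087 − 0.3323 = -0.1236 which rounds to -0.12
exp(−rT) = exp(−0.048·0.5) = 0.9763
N(−d₂) = N(0.12) = 0.5478;  N(−d₁) = N(-0.21) = 0.4168
P = 408·0.9763·0.5478 − 404·0.4168 = 218.2054 − 168.3872 = 49.8182

$49.82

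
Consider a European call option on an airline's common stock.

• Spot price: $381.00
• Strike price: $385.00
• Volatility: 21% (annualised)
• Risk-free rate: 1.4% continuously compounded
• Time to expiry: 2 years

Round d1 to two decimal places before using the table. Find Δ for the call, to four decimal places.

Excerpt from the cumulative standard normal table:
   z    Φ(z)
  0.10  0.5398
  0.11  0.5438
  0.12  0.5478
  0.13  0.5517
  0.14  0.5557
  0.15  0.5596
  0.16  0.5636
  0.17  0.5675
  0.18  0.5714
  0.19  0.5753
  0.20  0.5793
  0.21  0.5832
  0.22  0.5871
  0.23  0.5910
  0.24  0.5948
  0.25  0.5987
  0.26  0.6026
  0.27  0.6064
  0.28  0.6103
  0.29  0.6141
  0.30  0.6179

0.5832

σ√T = 0.21 × 1.4142 = 0.2970
d₁ = [ln(381/385) + (0.014 + ½·0.21²)·2] / (σ√T) = (-0.0104 + 0.0721) / 0.2970 = 0.2076 → 0.21
N(d₁) = N(0.21) = 0.5832
Δ_call = N(d₁) = 0.5832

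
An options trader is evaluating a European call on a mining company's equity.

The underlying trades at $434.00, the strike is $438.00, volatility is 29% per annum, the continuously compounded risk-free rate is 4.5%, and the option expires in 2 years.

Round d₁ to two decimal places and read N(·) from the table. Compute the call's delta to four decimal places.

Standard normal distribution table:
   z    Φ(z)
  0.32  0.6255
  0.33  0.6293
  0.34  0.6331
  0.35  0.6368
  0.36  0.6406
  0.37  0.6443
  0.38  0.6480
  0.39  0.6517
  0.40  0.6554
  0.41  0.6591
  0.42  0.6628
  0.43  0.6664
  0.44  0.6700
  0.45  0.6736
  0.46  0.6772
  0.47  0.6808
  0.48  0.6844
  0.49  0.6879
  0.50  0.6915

0.6554

T = 2;  σ√T = 0.4101
ln(S/K) + (r + σ²/2)T = ln(434/438) + (0.045 + 0.29²/2)·2 = -0.0092 + 0.1741 = 0.1649
d₁ = 0.1649 / 0.4101 = 0.4021 → 0.40
N(d₁) = N(0.40) = 0.6554
Δ_call = N(d₁) = 0.6554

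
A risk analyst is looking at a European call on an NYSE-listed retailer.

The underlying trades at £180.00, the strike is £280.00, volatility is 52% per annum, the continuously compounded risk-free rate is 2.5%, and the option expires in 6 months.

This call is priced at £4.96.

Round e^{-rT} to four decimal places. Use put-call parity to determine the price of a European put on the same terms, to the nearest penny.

exp(−rT) = exp(−0.025·0.5) = 0.9876
Put-call parity: C − P = S − K·e^(−rT) = 180 − 280·0.9876 = 180 − 276.5280 = -96.5280
P = C − (C − P) = 4.96 − (-96.5280) = 101.4880

£101.49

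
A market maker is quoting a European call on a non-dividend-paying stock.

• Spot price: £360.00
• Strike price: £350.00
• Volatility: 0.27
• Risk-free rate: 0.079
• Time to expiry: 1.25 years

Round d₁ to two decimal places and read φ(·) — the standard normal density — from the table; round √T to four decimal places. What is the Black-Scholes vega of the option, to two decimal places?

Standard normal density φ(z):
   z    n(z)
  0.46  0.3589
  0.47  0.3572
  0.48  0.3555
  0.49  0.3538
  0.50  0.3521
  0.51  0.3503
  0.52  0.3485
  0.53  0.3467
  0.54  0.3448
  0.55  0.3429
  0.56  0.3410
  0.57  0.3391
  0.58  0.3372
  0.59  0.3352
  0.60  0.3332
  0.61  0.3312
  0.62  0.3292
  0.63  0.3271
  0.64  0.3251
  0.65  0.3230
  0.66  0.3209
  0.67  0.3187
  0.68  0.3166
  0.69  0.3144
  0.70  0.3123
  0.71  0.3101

σ√T = 0.27 × 1.1180 = 0.3019
ln(S/K) + (r + σ²/2)T = ln(360/350) + (0.079 + 0.27²/2)·1.25 = 0.0282 + 0.1443 = 0.1725
d₁ = 0.1725 / 0.3019 = 0.5714 which rounds to 0.57
√T = √1.25 = 1.1180
φ(d₁) = φ(0.57) = 0.3391
vega = S·φ(d₁)·√T = 360·0.3391·1.1180 = 136.4810
(The put has the same vega.)

136.48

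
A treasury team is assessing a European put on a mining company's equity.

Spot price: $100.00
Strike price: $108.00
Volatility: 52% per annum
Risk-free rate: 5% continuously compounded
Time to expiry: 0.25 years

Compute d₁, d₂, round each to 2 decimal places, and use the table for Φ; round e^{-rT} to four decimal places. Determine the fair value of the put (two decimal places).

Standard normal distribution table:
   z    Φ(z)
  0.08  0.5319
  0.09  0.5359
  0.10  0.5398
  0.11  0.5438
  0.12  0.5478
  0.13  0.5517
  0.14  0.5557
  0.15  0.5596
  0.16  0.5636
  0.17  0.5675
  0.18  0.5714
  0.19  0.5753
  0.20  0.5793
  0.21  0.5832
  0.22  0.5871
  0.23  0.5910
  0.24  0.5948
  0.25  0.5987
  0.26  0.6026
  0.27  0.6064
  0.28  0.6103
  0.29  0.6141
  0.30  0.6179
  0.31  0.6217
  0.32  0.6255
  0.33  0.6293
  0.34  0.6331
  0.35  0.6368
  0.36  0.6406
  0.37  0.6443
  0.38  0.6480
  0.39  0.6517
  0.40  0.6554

σ√T = 0.52 × 0.5000 = 0.2600
ln(S/K) + (r + σ²/2)T = ln(100/108) + (0.05 + 0.52²/2)·0.25 = -0.0770 + 0.0463 = -0.0307
d₁ = -0.0307 / 0.2600 = -0.1179 ≈ -0.12
d₂ = d₁ − σ√T = -0.1179 − 0.2600 = -0.3779 ≈ -0.38
e^(−rT) = e^(−0.05·0.25) = 0.9876
N(−d₂) = N(0.38) = 0.6480;  N(−d₁) = N(0.12) = 0.5478
P = 108·0.9876·0.6480 − 100·0.5478 = 69.1162 − 54.7800 = 14.3362

$14.34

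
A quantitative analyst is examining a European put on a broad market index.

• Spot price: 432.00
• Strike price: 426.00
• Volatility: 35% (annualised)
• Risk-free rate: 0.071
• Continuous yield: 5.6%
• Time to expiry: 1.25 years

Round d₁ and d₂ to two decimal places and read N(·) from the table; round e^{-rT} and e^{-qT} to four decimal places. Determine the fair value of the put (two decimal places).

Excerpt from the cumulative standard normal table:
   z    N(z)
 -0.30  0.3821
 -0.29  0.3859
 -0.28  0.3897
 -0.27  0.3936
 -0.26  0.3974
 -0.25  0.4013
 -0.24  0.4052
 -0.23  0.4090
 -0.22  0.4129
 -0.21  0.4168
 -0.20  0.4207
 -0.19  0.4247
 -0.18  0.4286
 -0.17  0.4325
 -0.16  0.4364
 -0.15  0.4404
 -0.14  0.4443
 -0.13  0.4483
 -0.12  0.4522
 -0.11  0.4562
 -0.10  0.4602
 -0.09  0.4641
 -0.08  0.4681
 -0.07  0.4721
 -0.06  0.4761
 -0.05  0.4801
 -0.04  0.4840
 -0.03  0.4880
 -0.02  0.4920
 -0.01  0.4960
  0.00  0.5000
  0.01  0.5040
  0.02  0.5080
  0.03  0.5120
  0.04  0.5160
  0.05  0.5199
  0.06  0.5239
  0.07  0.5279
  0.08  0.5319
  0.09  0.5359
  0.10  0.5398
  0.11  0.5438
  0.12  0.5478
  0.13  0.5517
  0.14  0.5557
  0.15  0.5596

σ√T = 0.35·√1.25 = 0.3913
d₁ = [ln(432/426) + (0.071 − 0.056 + 0.35²/2)·1.25] / 0.3913 = [0.0140 + 0.0953] / 0.3913 = 0.2793 → 0.28
d₂ = d₁ − σ√T = 0.2793 − 0.3913 = -0.1120 → -0.11
exp(−qT) = exp(−0.056·1.25) = 0.9324;  exp(−rT) = exp(−0.071·1.25) = 0.9151
N(−d₂) = N(0.11) = 0.5438;  N(−d₁) = N(-0.28) = 0.3897
P = 426·0.9151·0.5438 − 432·0.9324·0.3897 = 211.9910 − 156.9699 = 55.0211

55.02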